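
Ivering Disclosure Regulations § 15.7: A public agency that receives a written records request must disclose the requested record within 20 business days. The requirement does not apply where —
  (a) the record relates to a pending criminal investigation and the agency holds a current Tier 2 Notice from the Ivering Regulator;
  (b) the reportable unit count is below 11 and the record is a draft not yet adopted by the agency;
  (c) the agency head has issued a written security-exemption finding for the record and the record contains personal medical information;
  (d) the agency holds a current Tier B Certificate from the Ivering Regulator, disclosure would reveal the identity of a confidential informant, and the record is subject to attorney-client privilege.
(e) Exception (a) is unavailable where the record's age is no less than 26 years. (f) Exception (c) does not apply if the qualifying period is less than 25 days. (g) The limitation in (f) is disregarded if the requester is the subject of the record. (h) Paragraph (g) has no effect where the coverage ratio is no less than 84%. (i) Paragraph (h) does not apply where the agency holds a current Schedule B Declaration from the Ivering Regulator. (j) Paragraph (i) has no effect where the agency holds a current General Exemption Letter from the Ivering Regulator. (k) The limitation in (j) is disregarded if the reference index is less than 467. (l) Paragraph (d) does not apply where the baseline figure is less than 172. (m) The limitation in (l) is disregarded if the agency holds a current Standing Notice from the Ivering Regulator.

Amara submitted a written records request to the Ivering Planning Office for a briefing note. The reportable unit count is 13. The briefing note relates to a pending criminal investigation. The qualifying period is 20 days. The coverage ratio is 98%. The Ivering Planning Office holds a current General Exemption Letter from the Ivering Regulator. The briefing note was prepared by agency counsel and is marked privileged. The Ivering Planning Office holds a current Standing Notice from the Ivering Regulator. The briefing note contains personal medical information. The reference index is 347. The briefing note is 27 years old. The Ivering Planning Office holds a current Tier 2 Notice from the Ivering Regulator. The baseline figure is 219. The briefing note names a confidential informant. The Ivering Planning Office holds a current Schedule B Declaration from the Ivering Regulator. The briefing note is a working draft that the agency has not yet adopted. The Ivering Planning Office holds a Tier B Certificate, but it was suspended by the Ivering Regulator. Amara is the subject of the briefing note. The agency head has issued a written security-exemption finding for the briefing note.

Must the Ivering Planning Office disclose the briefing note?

Exception (a)'s conditions are all satisfied: the briefing note relates to a pending investigation; a current Tier 2 Notice is held. But applying paragraph (e): (e) operates against (a): the record's age is 27 years, meeting the 26 years threshold. So (a) is unavailable.
Exception (b) does not apply: the reportable unit count is 13, not below 11.
All of (c)'s requirements are met (a written security-exemption finding has been issued; the briefing note contains personal medical information). Considering the limiting provisions: (f) applies (the qualifying period is 20 days, less than the 25 days limit), but is set aside by (g): (g) operates — Amara is the subject of the briefing note. (h) is triggered (the coverage ratio is 98%, meeting the 84% threshold), but is itself disapplied by (i): (i) applies — a current Schedule B Declaration is held. (j) would limit (i) — a current General Exemption Letter is held — but (k) sets (j) aside: (k) applies — the reference index is 347, less than the 467 limit. So (c) applies.
Exception (d) requires that the agency holds a current Tier B Certificate from the Ivering Regulator; but there is no Tier B Certificate in force, so (d) is unavailable.

No — exception (c) applies; the Ivering Planning Office is not required to disclose the briefing note.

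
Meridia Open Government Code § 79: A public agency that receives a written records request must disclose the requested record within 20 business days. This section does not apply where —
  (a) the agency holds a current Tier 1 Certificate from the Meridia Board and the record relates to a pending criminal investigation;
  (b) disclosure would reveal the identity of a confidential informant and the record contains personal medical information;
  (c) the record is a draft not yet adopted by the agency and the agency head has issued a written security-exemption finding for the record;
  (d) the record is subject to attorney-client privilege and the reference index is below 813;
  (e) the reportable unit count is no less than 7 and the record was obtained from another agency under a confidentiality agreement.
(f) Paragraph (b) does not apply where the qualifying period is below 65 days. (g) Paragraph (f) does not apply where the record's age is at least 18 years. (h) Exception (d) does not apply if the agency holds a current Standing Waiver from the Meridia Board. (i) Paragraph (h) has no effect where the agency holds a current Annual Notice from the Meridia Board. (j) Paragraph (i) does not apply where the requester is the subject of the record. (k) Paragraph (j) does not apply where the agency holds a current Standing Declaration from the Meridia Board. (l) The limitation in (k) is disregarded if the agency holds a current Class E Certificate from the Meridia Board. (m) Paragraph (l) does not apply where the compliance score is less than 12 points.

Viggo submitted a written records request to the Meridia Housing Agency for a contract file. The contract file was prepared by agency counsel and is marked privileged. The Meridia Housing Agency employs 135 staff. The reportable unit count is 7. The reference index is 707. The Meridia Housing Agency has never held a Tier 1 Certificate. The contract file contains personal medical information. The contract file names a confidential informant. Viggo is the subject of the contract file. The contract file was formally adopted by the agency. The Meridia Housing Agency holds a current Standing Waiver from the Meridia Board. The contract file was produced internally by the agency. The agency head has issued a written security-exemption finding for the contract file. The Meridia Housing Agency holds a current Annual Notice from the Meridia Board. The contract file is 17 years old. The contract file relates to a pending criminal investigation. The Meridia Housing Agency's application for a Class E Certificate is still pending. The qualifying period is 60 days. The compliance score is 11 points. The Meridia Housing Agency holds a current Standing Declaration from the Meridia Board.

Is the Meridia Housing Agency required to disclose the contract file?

Exception (a) does not apply: the Tier 1 Certificate is not current.
Exception (b)'s conditions are all satisfied: the contract file names a confidential informant; the contract file contains personal medical information. Turning to paragraphs (f)–(g): (f) operates — the qualifying period is 60 days, below the 65 days limit. (g) is not triggered (the record's age is 17 years, short of 18 years), so (f) stands. Exception (b) does not apply.
Exception (c) fails — the contract file has been formally adopted.
Exception (d) is satisfied on its face — the contract file is privileged; the reference index is 707, below the 813 limit. As to paragraphs (h)–(m): (h) applies (a current Standing Waiver is held), but is displaced by (i): (i) operates against (h): a current Annual Notice is held. (j) would limit (i) — Viggo is the subject of the contract file — but (k) sets (j) aside: (k) operates against (j): a current Standing Declaration is held. (l) is not triggered (there is no Class E Certificate in force), so (k) stands. Exception (d) stands.
Exception (e) does not apply: the contract file was produced internally.

No — exception (d) applies; the Meridia Housing Agency is not required to disclose the contract file.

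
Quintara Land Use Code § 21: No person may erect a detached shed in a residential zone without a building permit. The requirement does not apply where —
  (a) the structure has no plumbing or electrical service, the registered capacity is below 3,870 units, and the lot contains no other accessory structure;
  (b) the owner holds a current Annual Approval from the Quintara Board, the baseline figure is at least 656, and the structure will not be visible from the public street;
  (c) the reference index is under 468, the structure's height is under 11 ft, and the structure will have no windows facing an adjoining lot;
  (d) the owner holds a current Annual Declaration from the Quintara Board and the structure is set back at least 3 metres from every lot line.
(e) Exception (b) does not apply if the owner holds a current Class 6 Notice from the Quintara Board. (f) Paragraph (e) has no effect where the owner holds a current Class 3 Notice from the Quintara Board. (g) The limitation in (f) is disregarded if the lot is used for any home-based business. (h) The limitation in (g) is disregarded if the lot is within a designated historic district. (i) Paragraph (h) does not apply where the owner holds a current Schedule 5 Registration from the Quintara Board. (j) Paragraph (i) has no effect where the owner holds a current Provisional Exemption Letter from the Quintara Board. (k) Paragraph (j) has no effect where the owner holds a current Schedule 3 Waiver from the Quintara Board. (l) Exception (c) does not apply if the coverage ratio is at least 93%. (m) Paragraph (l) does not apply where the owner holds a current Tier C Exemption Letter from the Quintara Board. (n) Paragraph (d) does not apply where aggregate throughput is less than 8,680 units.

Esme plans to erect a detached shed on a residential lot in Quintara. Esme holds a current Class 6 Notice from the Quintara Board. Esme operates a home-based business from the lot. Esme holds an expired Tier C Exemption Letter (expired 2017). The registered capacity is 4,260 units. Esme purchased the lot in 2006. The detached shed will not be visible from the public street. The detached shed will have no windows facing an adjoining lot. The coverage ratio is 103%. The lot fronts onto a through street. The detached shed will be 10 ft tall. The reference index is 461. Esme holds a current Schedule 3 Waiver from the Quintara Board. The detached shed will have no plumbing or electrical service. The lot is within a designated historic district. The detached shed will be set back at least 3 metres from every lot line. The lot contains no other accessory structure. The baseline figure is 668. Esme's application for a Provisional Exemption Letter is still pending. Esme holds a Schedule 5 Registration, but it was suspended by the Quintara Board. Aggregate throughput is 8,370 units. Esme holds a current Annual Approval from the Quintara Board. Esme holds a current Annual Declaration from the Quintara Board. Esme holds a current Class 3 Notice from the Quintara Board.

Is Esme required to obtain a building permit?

Exception (a) does not apply: the registered capacity is 4,260 units, not below 3,870 units.
Exception (b) is satisfied on its face — a current Annual Approval is held; the baseline figure is 668, meeting the 656 threshold; the structure will not be visible from the street. Under paragraphs (e)–(k): (e) operates (a current Class 6 Notice is held), but is displaced by (f): (f) applies — a current Class 3 Notice is held. (g) is triggered (a home-based business operates on the lot), but is overridden by (h): (h) operates against (g): the lot is in a historic district. (i) is not triggered (the Schedule 5 Registration is not current), so (h) stands. So (b) applies.
Exception (c) is satisfied on its face — the reference index is 461, under the 468 limit; the structure's height is 10 ft, under the 11 ft limit; no windows face an adjoining lot. But: (l) operates — the coverage ratio is 103%, meeting the 93% threshold. (m), which would lift (l), is inapplicable — no current Tier C Exemption Letter is held. So (c) is unavailable.
Exception (d) is satisfied on its face — a current Annual Declaration is held; the setback is at least 3 m on every side. Turning to paragraph (n): (n) applies — aggregate throughput is 8,370 units, less than the 8,680 units limit. So (d) is unavailable.

No — exception (b) applies; Esme does not need a building permit.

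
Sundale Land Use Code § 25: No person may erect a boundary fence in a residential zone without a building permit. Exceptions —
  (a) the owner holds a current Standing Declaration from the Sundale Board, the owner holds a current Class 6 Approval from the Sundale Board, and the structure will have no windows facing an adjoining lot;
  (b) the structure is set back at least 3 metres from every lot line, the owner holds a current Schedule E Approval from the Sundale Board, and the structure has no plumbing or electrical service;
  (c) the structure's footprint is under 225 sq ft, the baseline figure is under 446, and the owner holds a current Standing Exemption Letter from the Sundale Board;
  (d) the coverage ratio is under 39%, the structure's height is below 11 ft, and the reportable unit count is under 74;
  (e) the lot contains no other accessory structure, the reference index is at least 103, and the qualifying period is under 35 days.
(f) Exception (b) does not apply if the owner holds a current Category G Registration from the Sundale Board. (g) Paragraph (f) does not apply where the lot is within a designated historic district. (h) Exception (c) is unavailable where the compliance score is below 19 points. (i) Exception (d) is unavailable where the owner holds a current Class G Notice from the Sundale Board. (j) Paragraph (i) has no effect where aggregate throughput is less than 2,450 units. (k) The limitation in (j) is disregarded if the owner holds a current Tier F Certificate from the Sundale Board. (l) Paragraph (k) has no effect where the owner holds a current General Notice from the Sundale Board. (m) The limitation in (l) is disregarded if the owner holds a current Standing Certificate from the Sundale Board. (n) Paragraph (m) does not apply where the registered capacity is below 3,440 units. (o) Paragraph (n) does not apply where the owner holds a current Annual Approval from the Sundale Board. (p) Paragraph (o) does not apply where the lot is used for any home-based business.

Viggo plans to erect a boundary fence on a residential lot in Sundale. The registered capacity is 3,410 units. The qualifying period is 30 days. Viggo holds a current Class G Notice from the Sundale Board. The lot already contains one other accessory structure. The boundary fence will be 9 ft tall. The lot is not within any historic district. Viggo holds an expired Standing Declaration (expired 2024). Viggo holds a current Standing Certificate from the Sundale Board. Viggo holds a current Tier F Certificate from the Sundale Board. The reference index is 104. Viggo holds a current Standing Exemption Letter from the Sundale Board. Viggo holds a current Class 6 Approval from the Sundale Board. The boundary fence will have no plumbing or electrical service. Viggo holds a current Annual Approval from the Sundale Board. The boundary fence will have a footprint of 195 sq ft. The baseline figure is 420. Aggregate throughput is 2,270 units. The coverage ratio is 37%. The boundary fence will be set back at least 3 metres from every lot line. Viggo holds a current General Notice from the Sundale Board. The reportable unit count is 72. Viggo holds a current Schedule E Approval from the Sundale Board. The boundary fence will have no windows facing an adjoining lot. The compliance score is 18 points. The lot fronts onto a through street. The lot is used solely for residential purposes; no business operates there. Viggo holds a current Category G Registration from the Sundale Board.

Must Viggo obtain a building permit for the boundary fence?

Yes — Viggo must obtain a building permit.

Exception (a) requires that the owner holds a current Standing Declaration from the Sundale Board; but the Standing Declaration is not current, so (a) is unavailable.
Exception (b): the setback is at least 3 m on every side; a current Schedule E Approval is held; there is no plumbing or electrical service — every condition holds. But applying paragraphs (f)–(g): (f) is engaged — a current Category G Registration is held. (g), which would lift (f), is not triggered — the lot is not in a historic district. (b) is therefore removed.
Exception (c) is satisfied on its face — the structure's footprint is 195 sq ft, under the 225 sq ft limit; the baseline figure is 420, under the 446 limit; a current Standing Exemption Letter is held. However, paragraph (h) must be considered: (h) operates against (c): the compliance score is 18 points, below the 19 points limit. (c) is therefore removed.
All of (d)'s requirements are met (the coverage ratio is 37%, under the 39% limit; the structure's height is 9 ft, below the 11 ft limit; the reportable unit count is 72, under the 74 limit). However, paragraphs (i)–(p) must be considered: (i) is triggered — a current Class G Notice is held. (j) is triggered (aggregate throughput is 2,270 units, less than the 2,450 units limit), but yields to (k): (k) operates against (j): a current Tier F Certificate is held. (l) is triggered (a current General Notice is held), but yields to (m): (m) is triggered — a current Standing Certificate is held. (n) applies (the registered capacity is 3,410 units, below the 3,440 units limit), but is set aside by (o): (o) operates against (n): a current Annual Approval is held. (p) does not operate here (the lot is solely residential), so (o) stands. So (d) is unavailable.
Exception (e) requires that the lot contains no other accessory structure; but the lot already has another accessory structure, so (e) is unavailable.
Every exception is unavailable, so the rule governs.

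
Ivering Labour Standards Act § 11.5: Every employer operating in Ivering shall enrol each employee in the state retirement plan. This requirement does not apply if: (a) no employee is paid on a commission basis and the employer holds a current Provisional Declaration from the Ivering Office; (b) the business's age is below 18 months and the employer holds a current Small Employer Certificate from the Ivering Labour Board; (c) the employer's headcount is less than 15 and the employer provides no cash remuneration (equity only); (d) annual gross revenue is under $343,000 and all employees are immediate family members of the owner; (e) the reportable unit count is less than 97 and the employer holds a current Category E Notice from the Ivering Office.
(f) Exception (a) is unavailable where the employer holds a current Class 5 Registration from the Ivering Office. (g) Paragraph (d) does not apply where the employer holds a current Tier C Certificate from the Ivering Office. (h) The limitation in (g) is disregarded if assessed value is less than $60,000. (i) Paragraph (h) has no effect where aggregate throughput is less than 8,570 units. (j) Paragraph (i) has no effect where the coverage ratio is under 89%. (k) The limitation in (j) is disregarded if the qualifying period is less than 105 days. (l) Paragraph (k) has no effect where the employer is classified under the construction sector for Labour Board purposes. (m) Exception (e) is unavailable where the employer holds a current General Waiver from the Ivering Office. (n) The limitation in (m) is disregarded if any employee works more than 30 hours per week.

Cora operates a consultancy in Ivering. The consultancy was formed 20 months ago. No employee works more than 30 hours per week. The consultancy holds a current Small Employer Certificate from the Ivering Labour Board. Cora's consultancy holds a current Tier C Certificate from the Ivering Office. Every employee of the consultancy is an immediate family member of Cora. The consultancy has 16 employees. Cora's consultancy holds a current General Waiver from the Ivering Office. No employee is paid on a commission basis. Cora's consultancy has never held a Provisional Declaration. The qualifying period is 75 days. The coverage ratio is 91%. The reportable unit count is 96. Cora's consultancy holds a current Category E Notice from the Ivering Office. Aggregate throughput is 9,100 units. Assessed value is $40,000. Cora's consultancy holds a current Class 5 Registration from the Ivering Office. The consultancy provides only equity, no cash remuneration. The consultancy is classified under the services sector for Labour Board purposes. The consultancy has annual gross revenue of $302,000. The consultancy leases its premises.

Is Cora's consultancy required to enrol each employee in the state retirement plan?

Exception (a) fails — there is no Provisional Declaration in force.
Exception (b) fails — the business's age is 20 months, not below 18 months.
Exception (c) fails — the employer's headcount is 16, not less than 15.
All of (d)'s requirements are met (annual gross revenue is $302,000, under the $343,000 limit; every employee is an immediate family member). Considering the limiting provisions: (g) is engaged (a current Tier C Certificate is held), but yields to (h): (h) applies — assessed value is $40,000, less than the $60,000 limit. (i) is not engaged (aggregate throughput is 9,100 units, not less than 8,570 units), so (h) stands. So (d) applies.
All of (e)'s requirements are met (the reportable unit count is 96, less than the 97 limit; a current Category E Notice is held). However, paragraphs (m)–(n) must be considered: (m) operates against (e): a current General Waiver is held. (n) is not engaged (no employee exceeds 30 hours/week), so (m) stands. (e) is therefore removed.

No — exception (d) applies; Cora's consultancy is not required to enrol each employee in the state retirement plan.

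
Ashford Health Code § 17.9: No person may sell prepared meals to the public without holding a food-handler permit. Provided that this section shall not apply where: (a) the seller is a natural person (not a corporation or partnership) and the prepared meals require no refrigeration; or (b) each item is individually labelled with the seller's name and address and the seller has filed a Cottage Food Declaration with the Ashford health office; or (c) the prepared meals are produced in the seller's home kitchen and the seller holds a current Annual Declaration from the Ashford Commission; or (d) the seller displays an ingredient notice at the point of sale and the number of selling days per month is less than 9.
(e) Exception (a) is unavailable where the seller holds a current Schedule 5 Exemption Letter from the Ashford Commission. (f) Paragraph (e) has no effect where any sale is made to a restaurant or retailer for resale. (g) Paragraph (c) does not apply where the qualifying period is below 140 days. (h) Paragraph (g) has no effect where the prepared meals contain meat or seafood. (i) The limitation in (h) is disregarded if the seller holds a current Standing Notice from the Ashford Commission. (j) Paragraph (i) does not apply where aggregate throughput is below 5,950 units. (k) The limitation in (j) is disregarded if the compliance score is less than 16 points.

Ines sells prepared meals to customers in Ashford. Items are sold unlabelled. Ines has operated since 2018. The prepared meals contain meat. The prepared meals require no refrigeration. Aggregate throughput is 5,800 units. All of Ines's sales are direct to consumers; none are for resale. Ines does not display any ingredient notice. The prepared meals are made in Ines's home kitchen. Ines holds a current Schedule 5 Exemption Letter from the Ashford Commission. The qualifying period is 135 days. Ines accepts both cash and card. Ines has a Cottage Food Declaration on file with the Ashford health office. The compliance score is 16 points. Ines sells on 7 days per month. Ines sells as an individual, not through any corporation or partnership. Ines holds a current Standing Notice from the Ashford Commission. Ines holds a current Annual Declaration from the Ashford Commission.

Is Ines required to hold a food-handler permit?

Exception (a): the seller is a natural person; the prepared meals are shelf-stable — every condition holds. However, paragraphs (e)–(f) must be considered: (e) applies — a current Schedule 5 Exemption Letter is held. (f) is not engaged (no sales are for resale), so (e) stands. (a) is therefore removed.
Exception (b) requires that each item is individually labelled with the seller's name and address; but items are sold unlabelled, so (b) is unavailable.
Exception (c) is satisfied on its face — the prepared meals are home-kitchen produced; a current Annual Declaration is held. Under paragraphs (g)–(k): (g) would limit (c) — the qualifying period is 135 days, below the 140 days limit — but (h) sets (g) aside: (h) is engaged — the prepared meals contain meat. (i) would limit (h) — a current Standing Notice is held — but (j) sets (i) aside: (j) is engaged — aggregate throughput is 5,800 units, below the 5,950 units limit. (k), which would lift (j), is inapplicable — the compliance score is 16 points, not less than 16 points. So (c) applies.
Exception (d) requires that the seller displays an ingredient notice at the point of sale; but no ingredient notice is displayed, so (d) is unavailable.

No — exception (c) applies; Ines is not required to hold a food-handler permit.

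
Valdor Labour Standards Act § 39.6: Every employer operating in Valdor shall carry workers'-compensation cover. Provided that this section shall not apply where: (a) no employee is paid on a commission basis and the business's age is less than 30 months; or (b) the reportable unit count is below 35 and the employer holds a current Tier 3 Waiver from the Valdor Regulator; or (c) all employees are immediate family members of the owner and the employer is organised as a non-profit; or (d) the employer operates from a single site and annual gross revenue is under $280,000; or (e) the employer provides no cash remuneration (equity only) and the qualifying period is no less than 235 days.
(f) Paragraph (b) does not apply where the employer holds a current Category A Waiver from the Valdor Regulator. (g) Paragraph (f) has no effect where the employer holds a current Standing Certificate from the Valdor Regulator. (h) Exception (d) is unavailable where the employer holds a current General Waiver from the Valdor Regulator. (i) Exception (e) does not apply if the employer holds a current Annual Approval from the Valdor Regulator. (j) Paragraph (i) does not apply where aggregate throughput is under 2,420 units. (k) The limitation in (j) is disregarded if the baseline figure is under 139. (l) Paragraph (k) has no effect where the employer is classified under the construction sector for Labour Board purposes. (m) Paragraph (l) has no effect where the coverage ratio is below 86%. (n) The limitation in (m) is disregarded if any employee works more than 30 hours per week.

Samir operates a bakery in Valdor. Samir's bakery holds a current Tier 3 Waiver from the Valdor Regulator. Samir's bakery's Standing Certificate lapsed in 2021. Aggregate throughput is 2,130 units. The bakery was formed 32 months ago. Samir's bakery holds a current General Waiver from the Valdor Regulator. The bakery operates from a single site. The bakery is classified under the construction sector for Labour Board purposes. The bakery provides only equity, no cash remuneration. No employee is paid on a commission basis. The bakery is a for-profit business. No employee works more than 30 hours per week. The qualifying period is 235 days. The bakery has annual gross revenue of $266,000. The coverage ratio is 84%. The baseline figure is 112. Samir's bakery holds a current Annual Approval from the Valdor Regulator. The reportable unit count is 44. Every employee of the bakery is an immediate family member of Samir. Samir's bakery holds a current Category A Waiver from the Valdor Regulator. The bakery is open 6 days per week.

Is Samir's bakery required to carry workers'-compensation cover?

Yes — Samir's bakery must carry workers'-compensation cover.

Exception (a) does not apply: the business's age is 32 months, not less than 30 months.
Exception (b) requires that the reportable unit count is below 35; but the reportable unit count is 44, not below 35, so (b) is unavailable.
Exception (c) fails — the employer is for-profit.
Exception (d) is satisfied on its face — the employer operates from a single site; annual gross revenue is $266,000, under the $280,000 limit. However, paragraph (h) must be considered: (h) is engaged — a current General Waiver is held. (d) is therefore removed.
Exception (e): remuneration is equity-only; the qualifying period is 235 days, meeting the 235 days threshold — every condition holds. But applying paragraphs (i)–(n): (i) applies — a current Annual Approval is held. (j) would limit (i) — aggregate throughput is 2,130 units, under the 2,420 units limit — but (k) sets (j) aside: (k) applies — the baseline figure is 112, under the 139 limit. (l) applies (the bakery is classified under the construction sector), but yields to (m): (m) applies — the coverage ratio is 84%, below the 86% limit. (n) does not operate here (no employee exceeds 30 hours/week), so (m) stands. Exception (e) does not apply.
No exception displaces § 39.6.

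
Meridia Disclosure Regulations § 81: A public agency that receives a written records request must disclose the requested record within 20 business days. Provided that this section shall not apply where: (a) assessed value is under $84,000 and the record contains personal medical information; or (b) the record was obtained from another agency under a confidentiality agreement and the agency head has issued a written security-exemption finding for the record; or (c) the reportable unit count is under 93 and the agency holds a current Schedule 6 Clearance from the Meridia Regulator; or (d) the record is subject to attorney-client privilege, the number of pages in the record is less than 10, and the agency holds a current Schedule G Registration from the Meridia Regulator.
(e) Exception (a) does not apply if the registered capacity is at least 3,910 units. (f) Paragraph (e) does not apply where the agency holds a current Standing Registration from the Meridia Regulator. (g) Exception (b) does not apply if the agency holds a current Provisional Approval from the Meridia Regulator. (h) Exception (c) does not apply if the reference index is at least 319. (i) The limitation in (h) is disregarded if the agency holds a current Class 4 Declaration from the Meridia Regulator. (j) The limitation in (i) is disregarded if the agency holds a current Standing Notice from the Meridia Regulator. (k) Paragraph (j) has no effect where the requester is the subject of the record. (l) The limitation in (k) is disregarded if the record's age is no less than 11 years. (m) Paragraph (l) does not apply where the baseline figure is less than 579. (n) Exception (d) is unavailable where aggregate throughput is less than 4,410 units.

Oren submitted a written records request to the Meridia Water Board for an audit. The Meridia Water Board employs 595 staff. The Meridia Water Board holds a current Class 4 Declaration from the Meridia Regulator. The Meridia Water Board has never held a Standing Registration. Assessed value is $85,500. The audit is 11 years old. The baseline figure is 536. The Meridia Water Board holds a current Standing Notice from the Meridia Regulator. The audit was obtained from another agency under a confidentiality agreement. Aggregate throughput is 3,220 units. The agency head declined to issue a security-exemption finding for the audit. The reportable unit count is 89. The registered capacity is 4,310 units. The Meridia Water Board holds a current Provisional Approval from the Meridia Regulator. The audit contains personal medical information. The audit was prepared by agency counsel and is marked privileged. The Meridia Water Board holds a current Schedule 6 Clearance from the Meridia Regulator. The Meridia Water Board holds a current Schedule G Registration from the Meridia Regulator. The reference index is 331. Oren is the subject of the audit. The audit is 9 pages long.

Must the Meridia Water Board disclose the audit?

Exception (a) does not apply: assessed value is $85,500, not under $84,000.
Exception (b) does not apply: the agency head declined to issue a security-exemption finding.
Exception (c) is satisfied on its face — the reportable unit count is 89, under the 93 limit; a current Schedule 6 Clearance is held. Considering the limiting provisions: (h) is engaged (the reference index is 331, meeting the 319 threshold), but is itself disapplied by (i): (i) applies — a current Class 4 Declaration is held. (j) is triggered (a current Standing Notice is held), but is itself disapplied by (k): (k) operates against (j): Oren is the subject of the audit. (l) applies (the record's age is 11 years, meeting the 11 years threshold), but is overridden by (m): (m) operates against (l): the baseline figure is 536, less than the 579 limit. (c) remains available.
Exception (d)'s conditions are all satisfied: the audit is privileged; the number of pages in the record is 9, less than the 10 limit; a current Schedule G Registration is held. But applying paragraph (n): (n) applies — aggregate throughput is 3,220 units, less than the 4,410 units limit. Exception (d) does not apply.

No — exception (c) applies; the Meridia Water Board is not required to disclose the audit.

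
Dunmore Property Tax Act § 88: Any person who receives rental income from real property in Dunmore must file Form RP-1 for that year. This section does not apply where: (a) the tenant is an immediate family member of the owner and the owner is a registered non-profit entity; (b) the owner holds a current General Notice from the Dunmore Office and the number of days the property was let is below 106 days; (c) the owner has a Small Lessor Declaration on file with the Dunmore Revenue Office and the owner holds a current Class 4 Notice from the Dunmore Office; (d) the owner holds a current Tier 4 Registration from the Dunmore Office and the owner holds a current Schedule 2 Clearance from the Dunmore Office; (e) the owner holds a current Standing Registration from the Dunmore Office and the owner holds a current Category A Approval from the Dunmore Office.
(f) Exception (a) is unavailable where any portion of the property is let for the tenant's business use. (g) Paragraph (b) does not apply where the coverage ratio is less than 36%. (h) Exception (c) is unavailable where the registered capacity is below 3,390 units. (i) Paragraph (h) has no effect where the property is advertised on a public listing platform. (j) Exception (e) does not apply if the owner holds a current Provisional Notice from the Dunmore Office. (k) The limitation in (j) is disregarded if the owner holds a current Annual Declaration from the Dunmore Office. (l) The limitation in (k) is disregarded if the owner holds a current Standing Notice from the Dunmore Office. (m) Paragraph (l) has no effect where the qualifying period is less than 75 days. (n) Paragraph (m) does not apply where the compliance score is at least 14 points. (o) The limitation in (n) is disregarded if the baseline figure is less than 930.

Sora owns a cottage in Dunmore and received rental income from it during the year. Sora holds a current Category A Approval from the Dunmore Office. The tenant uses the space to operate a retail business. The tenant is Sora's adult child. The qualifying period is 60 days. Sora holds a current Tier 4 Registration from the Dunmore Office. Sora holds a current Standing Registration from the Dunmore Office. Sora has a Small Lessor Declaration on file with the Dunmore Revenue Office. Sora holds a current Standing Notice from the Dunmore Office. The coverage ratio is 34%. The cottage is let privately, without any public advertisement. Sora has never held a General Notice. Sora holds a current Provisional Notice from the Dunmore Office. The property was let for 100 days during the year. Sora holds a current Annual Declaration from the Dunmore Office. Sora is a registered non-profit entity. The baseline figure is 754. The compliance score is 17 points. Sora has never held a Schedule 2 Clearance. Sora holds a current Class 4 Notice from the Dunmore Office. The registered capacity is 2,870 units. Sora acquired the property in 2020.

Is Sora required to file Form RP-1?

All of (a)'s requirements are met (the tenant is an immediate family member; Sora is a registered non-profit). But: (f) is triggered — the space is let for business use. So (a) is unavailable.
Exception (b) fails — there is no General Notice in force.
Exception (c)'s conditions are all satisfied: a Small Lessor Declaration is on file; a current Class 4 Notice is held. However, paragraphs (h)–(i) must be considered: (h) operates against (c): the registered capacity is 2,870 units, below the 3,390 units limit. (i), which would lift (h), is not engaged — the property is let privately without advertisement. So (c) is unavailable.
Exception (d) requires that the owner holds a current Schedule 2 Clearance from the Dunmore Office; but no current Schedule 2 Clearance is held, so (d) is unavailable.
All of (e)'s requirements are met (a current Standing Registration is held; a current Category A Approval is held). Considering the limiting provisions: (j) is triggered (a current Provisional Notice is held), but is overridden by (k): (k) operates against (j): a current Annual Declaration is held. (l) applies (a current Standing Notice is held), but is overridden by (m): (m) is engaged — the qualifying period is 60 days, less than the 75 days limit. (n) operates (the compliance score is 17 points, meeting the 14 points threshold), but yields to (o): (o) operates against (n): the baseline figure is 754, less than the 930 limit. So (e) applies.

No — exception (e) applies; Sora is not required to file Form RP-1.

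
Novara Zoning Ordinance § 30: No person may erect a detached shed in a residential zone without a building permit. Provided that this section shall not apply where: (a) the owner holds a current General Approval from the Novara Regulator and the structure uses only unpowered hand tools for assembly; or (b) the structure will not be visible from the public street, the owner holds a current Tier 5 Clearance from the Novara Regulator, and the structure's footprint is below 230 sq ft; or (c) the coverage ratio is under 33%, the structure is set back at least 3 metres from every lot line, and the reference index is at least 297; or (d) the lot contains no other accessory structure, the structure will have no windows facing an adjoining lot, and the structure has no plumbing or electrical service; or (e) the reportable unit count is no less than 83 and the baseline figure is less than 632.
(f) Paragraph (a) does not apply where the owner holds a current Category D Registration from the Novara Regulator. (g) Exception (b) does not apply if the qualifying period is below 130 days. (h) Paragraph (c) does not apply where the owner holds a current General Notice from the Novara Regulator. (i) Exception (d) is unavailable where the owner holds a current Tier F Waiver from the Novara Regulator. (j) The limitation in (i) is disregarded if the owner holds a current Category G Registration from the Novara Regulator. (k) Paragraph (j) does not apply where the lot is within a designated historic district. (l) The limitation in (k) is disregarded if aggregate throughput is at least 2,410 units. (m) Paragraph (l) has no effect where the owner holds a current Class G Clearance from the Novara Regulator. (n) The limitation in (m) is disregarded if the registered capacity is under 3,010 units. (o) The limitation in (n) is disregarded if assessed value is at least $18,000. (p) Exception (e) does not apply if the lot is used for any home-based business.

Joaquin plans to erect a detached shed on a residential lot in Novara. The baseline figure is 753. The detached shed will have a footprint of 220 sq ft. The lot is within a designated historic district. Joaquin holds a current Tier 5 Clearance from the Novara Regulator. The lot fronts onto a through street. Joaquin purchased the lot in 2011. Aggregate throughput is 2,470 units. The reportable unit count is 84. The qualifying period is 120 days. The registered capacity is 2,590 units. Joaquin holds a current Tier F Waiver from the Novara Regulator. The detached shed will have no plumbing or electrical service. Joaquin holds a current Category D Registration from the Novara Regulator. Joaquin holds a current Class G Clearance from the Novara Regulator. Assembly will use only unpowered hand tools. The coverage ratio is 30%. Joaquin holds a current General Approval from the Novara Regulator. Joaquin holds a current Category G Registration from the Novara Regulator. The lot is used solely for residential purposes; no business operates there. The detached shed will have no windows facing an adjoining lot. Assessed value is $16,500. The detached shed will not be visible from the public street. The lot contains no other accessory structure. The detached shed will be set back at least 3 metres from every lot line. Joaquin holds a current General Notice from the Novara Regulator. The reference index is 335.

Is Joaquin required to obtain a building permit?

No — exception (d) applies; Joaquin does not need a building permit.

Exception (a) is satisfied on its face — a current General Approval is held; assembly uses only hand tools. But: (f) operates against (a): a current Category D Registration is held. (a) is therefore removed.
Exception (b)'s conditions are all satisfied: the structure will not be visible from the street; a current Tier 5 Clearance is held; the structure's footprint is 220 sq ft, below the 230 sq ft limit. However, paragraph (g) must be considered: (g) operates against (b): the qualifying period is 120 days, below the 130 days limit. Exception (b) does not apply.
Exception (c)'s conditions are all satisfied: the coverage ratio is 30%, under the 33% limit; the setback is at least 3 m on every side; the reference index is 335, meeting the 297 threshold. Turning to paragraph (h): (h) is engaged — a current General Notice is held. (c) is therefore removed.
Exception (d): the lot has no other accessory structure; no windows face an adjoining lot; there is no plumbing or electrical service — every condition holds. Under paragraphs (i)–(o): (i) is triggered (a current Tier F Waiver is held), but is displaced by (j): (j) is triggered — a current Category G Registration is held. (k) would limit (j) — the lot is in a historic district — but (l) sets (k) aside: (l) operates against (k): aggregate throughput is 2,470 units, meeting the 2,410 units threshold. (m) applies (a current Class G Clearance is held), but is itself disapplied by (n): (n) operates against (m): the registered capacity is 2,590 units, under the 3,010 units limit. (o), which would lift (n), is inapplicable — assessed value is $16,500, short of $18,000. (d) remains available.
Exception (e) fails — the baseline figure is 753, not less than 632.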